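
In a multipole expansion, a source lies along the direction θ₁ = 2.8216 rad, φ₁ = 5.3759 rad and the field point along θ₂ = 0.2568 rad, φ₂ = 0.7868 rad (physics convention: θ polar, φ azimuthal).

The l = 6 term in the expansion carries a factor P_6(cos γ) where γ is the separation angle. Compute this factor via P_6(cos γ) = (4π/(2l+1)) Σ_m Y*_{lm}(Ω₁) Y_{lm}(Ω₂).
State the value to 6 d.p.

Term-by-term m-sum for l=6 (normalisation 4π/13 = 0.966644):
  [-6]  conj(Y_{6,-6})(Ω₁) = 0.00031 + 0.00035j ; Y_{6,-6}(Ω₂) = 0.00000 + 0.00013j ; Δ = -0.00000 + 0.00000j
  [-5]  conj(Y_{6,-5})(Ω₁) = 0.00086 - 0.00482j ; Y_{6,-5}(Ω₂) = -0.00120 + 0.00122j ; Δ = 0.00000 + 0.00001j
  [-4]  conj(Y_{6,-4})(Ω₁) = -0.02750 + 0.01458j ; Y_{6,-4}(Ω₂) = -0.01379 + 0.00008j ; Δ = 0.00038 - 0.00020j
  [-3]  conj(Y_{6,-3})(Ω₁) = 0.12147 + 0.05421j ; Y_{6,-3}(Ω₂) = -0.05344 - 0.05299j ; Δ = -0.00362 - 0.00933j
  [-2]  conj(Y_{6,-2})(Ω₁) = -0.09003 - 0.36195j ; Y_{6,-2}(Ω₂) = -0.00077 - 0.27399j ; Δ = -0.09910 + 0.02494j
  [-1]  conj(Y_{6,-1})(Ω₁) = -0.36070 + 0.46140j ; Y_{6,-1}(Ω₂) = 0.41555 - 0.41672j ; Δ = 0.04239 + 0.34205j
  [+0]  conj(Y_{6,0})(Ω₁) = 0.18142 + 0.00000j ; Y_{6,0}(Ω₂) = 0.42423 + 0.00000j ; Δ = 0.07696 + 0.00000j
  [+1]  conj(Y_{6,1})(Ω₁) = 0.36070 + 0.46140j ; Y_{6,1}(Ω₂) = -0.41555 - 0.41672j ; Δ = 0.04239 - 0.34205j
  [+2]  conj(Y_{6,2})(Ω₁) = -0.09003 + 0.36195j ; Y_{6,2}(Ω₂) = -0.00077 + 0.27399j ; Δ = -0.09910 - 0.02494j
  [+3]  conj(Y_{6,3})(Ω₁) = -0.12147 + 0.05421j ; Y_{6,3}(Ω₂) = 0.05344 - 0.05299j ; Δ = -0.00362 + 0.00933j
  [+4]  conj(Y_{6,4})(Ω₁) = -0.02750 - 0.01458j ; Y_{6,4}(Ω₂) = -0.01379 - 0.00008j ; Δ = 0.00038 + 0.00020j
  [+5]  conj(Y_{6,5})(Ω₁) = -0.00086 - 0.00482j ; Y_{6,5}(Ω₂) = 0.00120 + 0.00122j ; Δ = 0.00000 - 0.00001j
  [+6]  conj(Y_{6,6})(Ω₁) = 0.00031 - 0.00035j ; Y_{6,6}(Ω₂) = 0.00000 - 0.00013j ; Δ = -0.00000 - 0.00000j
Σ over m = -0.04294 + 0.00000j; ×(4π/13) → -0.04151 + 0.00000j. Real part: -0.041511

-0.041511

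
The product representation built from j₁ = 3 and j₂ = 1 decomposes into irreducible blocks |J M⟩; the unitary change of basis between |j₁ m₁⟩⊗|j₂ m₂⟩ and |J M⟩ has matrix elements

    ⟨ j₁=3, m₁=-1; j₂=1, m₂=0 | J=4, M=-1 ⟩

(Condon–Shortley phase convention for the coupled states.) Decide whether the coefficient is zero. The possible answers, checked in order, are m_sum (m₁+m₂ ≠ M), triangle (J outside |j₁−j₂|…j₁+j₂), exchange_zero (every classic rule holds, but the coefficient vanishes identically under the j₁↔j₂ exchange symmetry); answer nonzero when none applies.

m-sum: m₁+m₂ = -1+0 = -1, M = -1  ✓
triangle: |j₁−j₂| = 2 ≤ J = 4 ≤ j₁+j₂ = 4  ✓
exchange: j₁≠j₂ or m₁≠m₂ — the exchange symmetry imposes no constraint here
value check: CG = +√(15/28) = +0.731925 ≠ 0

nonzero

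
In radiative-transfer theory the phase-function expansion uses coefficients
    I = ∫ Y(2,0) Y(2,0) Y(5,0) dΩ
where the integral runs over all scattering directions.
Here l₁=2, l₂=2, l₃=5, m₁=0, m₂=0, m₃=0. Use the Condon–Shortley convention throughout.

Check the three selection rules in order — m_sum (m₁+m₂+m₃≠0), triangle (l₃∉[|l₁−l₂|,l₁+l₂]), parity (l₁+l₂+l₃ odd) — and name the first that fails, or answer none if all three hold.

azimuthal sum: 0 + 0 + 0 = 0  ✓
l₃ must lie in [0,4]; have l₃=5  ✗
L = 2 + 2 + 5 = 9 (odd)

triangle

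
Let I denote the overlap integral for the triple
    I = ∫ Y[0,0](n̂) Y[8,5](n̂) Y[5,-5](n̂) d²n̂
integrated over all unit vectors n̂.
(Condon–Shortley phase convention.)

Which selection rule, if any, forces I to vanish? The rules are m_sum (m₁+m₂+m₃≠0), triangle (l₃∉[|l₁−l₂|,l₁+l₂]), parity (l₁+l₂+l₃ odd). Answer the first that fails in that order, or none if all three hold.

triangle

m₁+m₂+m₃ = 0 + 5 − 5 = 0  ✓
triangle: need |l₁−l₂| ≤ l₃ ≤ l₁+l₂ = [8,8]; l₃=5 is outside  ✗
parity: l₁+l₂+l₃ = 13 is odd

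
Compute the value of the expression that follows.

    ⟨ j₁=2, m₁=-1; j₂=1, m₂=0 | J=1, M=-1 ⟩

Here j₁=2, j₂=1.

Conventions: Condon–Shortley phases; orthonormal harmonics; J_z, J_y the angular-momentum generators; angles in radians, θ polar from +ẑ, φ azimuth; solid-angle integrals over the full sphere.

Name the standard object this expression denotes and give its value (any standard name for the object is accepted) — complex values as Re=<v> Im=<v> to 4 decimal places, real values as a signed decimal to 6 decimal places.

Clebsch–Gordan coefficient, −√(3/10) ≈ -0.547723

This is a Clebsch–Gordan (vector-coupling) coefficient.
j₁+j₂−J=2  J+j₁−j₂=2  J−j₁+j₂=0  j₁+j₂+J+1=5
(j₁±m₁, j₂±m₂, J±M) = (1,3,1,1,0,2)
P² = 6/5
sum k=1..1:
  [1] −1/2 = -1/2
S = -1/2
C² = P²·S² = 3/10 ; C = -0.547723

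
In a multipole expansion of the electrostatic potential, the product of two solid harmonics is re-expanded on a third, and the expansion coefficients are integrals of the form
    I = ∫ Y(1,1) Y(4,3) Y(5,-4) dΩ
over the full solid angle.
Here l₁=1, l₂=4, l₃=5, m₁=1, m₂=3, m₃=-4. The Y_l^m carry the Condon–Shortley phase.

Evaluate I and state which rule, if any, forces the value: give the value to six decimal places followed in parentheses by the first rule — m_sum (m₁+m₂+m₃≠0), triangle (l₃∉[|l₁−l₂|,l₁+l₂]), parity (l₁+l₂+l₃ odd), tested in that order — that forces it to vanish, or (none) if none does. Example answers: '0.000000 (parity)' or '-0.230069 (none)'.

0.294638 (none)

Checks pass: Σm=0; 10 even; l₃=5∈[3,5].
(2·1+1)(2·4+1)(2·5+1) = 297
Δ: 0! 2! 8! / 11! → 1/495
sum: t=0:+1/576 = 1/576
3j²(1 4 5; 0 0 0) = Δ·Π!·Σ² = 5/99  (sign -1)
sum: t=0:+1/10080 = 1/10080
3j²(1 4 5; 1 3 -4) = Δ·Π!·Σ² = 4/55  (sign -1)
combine: 4πI² = 297·5/99·4/55 = 12/11
take √, sign +1: I = 0.29463840
No selection rule forces the value: the integral is nonzero (none).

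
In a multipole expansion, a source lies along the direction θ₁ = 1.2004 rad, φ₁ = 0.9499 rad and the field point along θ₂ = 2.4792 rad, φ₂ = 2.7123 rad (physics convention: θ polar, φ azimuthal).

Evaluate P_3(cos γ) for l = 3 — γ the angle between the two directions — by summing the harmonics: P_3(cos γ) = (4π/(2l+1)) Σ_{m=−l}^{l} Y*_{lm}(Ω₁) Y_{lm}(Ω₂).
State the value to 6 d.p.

Expand P_3 via completeness: Σ_{m} conj(Y_{3,m}) at Ω₁ times Y_{3,m} at Ω₂ —
  [-3]  conj(Y_{3,-3})(Ω₁) = (-0.323671, 0.097255) ; Y_{3,-3}(Ω₂) = (-0.027093, -0.093194) ; Δ = (0.017833, 0.027529)
  [-2]  conj(Y_{3,-2})(Ω₁) = (-0.103867, 0.304226) ; Y_{3,-2}(Ω₂) = (-0.199190, -0.230710) ; Δ = (0.090877, -0.036636)
  [-1]  conj(Y_{3,-1})(Ω₁) = (-0.060437, -0.084496) ; Y_{3,-1}(Ω₂) = (-0.381115, -0.174461) ; Δ = (0.008292, 0.042747)
  [+0]  conj(Y_{3,0})(Ω₁) = (-0.316750, -0.000000) ; Y_{3,0}(Ω₂) = (-0.032028, 0.000000) ; Δ = (0.010145, 0.000000)
  [+1]  conj(Y_{3,1})(Ω₁) = (0.060437, -0.084496) ; Y_{3,1}(Ω₂) = (0.381115, -0.174461) ; Δ = (0.008292, -0.042747)
  [+2]  conj(Y_{3,2})(Ω₁) = (-0.103867, -0.304226) ; Y_{3,2}(Ω₂) = (-0.199190, 0.230710) ; Δ = (0.090877, 0.036636)
  [+3]  conj(Y_{3,3})(Ω₁) = (0.323671, 0.097255) ; Y_{3,3}(Ω₂) = (0.027093, -0.093194) ; Δ = (0.017833, -0.027529)
Σ over m = (0.244149, 0.000000); ×(4π/7) → (0.438296, 0.000000). Real part: 0.438296

0.438296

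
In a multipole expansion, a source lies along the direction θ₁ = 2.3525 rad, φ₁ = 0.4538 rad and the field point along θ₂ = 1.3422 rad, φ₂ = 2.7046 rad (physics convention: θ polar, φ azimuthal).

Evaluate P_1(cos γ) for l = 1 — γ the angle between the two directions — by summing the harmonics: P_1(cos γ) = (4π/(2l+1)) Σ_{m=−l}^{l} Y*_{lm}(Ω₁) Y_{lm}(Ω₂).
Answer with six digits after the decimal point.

Summing Y*_{l m}(θ₁,φ₁)·Y_{l m}(θ₂,φ₂) over m ∈ [−1, 1]; prefactor 4π/(2·1+1) = 4.188790:
  m=-1: (+0.220385+0.107493i) × (-0.304884-0.142415i) = -0.051883-0.064159i  (running Σ = -0.051883-0.064159i)
  m=0: (-0.344215-0.000000i) × (+0.110723+0.000000i) = -0.038112-0.000000i  (running Σ = -0.089996-0.064159i)
  m=1: (-0.220385+0.107493i) × (+0.304884-0.142415i) = -0.051883+0.064159i  (running Σ = -0.141879+0.000000i)
Accumulated sum -0.141879+0.000000i; after 4π/(2l+1) scaling, -0.594301+0.000000i ⇒ P_1 = -0.594301

-0.594301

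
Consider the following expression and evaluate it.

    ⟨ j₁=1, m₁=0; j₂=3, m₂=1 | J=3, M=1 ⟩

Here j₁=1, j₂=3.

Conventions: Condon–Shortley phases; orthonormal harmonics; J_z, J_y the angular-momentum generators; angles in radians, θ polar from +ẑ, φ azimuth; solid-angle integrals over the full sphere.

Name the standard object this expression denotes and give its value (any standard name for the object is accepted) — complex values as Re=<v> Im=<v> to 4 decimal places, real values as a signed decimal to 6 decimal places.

This is a Clebsch–Gordan (vector-coupling) coefficient.
triangle: 1!×1!×5!/8! = 120/40320
(j±m)!: 1!×1!×4!×2!×4!×2! = 2304
prefactor² = (2J+1)×Δ×N² = 48
  k=0: +1/(0!×1!×1!×4!×0!×1!) = 1/24
  k=1: −1/(1!×0!×0!×3!×1!×2!) = -1/12
Σ = -1/24  ⇒  CG² = 48×(-1/24)² = 1/12
CG = −√(1/12) = -0.288675

Clebsch–Gordan coefficient, −√(1/12) ≈ -0.288675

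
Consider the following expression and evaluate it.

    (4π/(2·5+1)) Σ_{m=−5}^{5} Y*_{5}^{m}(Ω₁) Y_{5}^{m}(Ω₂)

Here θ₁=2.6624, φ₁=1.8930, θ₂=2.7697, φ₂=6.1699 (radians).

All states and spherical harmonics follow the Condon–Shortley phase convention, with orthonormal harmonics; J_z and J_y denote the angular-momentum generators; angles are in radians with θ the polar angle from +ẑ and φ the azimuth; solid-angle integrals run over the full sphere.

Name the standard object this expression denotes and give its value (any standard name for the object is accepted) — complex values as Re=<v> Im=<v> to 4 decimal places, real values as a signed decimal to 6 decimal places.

Legendre polynomial (addition theorem), -0.418488

This sum is the spherical-harmonic addition theorem: it equals the Legendre polynomial P_l(cos γ) of the angle γ between the two directions.
Addition theorem: P_5(cos γ) = (4π/11) Σ_m Y*_{lm}(Ω₁) Y_{lm}(Ω₂), m = −5…5:
  m=-5: Y*=(-0.009663, -0.000389)  Y=(0.002481, 0.001578)  product (-0.000023, -0.000016)
  m=-4: Y*=(-0.016377, -0.056531)  Y=(-0.021435, -0.010438)  product (-0.000239, 0.001383)
  m=-3: Y*=(0.169846, -0.117245)  Y=(0.106600, 0.037691)  product (0.022525, -0.006097)
  m=-2: Y*=(0.348169, 0.261620)  Y=(-0.325840, -0.075116)  product (-0.093796, -0.111399)
  m=-1: Y*=(-0.140132, 0.419761)  Y=(0.539901, 0.061426)  product (-0.101441, 0.218022)
  m=+0: Y*=(0.109741, -0.000000)  Y=(-0.185656, 0.000000)  product (-0.020374, 0.000000)
  m=+1: Y*=(0.140132, 0.419761)  Y=(-0.539901, 0.061426)  product (-0.101441, -0.218022)
  m=+2: Y*=(0.348169, -0.261620)  Y=(-0.325840, 0.075116)  product (-0.093796, 0.111399)
  m=+3: Y*=(-0.169846, -0.117245)  Y=(-0.106600, 0.037691)  product (0.022525, 0.006097)
  m=+4: Y*=(-0.016377, 0.056531)  Y=(-0.021435, 0.010438)  product (-0.000239, -0.001383)
  m=+5: Y*=(0.009663, -0.000389)  Y=(-0.002481, 0.001578)  product (-0.000023, 0.000016)
Σ over m = (-0.366324, -0.000000); ×(4π/11) → (-0.418488, -0.000000). Real part: -0.418488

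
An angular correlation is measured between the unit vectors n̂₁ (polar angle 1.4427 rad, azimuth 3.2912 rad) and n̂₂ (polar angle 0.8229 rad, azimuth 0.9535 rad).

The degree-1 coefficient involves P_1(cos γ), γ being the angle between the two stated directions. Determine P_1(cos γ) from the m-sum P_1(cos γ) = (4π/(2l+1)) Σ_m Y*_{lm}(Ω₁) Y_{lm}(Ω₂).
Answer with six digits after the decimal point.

-0.417671

Term-by-term m-sum for l=1 (normalisation 4π/3 = 4.188790):
  [-1]  conj(Y_{1,-1})(Ω₁) = -0.33884 - 0.05107j ; Y_{1,-1}(Ω₂) = 0.14661 - 0.20654j ; Δ = -0.06023 + 0.06250j
  [+0]  conj(Y_{1,0})(Ω₁) = 0.06242 + 0.00000j ; Y_{1,0}(Ω₂) = 0.33230 + 0.00000j ; Δ = 0.02074 + 0.00000j
  [+1]  conj(Y_{1,1})(Ω₁) = 0.33884 - 0.05107j ; Y_{1,1}(Ω₂) = -0.14661 - 0.20654j ; Δ = -0.06023 - 0.06250j
Accumulated sum -0.09971 + 0.00000j; after 4π/(2l+1) scaling, -0.41767 + 0.00000j ⇒ P_1 = -0.417671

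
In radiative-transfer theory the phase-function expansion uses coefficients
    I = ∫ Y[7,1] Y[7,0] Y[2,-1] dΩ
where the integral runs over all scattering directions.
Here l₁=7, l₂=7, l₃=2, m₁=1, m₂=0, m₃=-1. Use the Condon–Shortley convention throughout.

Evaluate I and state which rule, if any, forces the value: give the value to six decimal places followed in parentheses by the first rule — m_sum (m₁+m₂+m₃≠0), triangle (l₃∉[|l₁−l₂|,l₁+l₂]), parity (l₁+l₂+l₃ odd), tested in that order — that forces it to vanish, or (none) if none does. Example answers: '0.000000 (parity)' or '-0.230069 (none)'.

-0.026159 (none)

Rules hold: Σm=0, L=16 even, 0≤2≤14.
N = 15·15·5 = 1125
Δ = 12!·2!·2!/17! = 1/185640
Racah Σ t=5..7: t=5:−1/2419200 t=6:+1/518400 t=7:−1/2419200 = 1/907200
⇒ 3j(7 7 2; 0 0 0)² = 56/3315, sgn +1
Racah Σ t=5..6: t=5:−1/1209600 t=6:+1/1036800 = 1/7257600
⇒ 3j(7 7 2; 1 0 -1)² = 1/2210, sgn -1
4πI² = N·(3j₀)²·(3jₘ)² = 420/48841
I = -1·√(0.00859933/4π) = -0.02615938
No selection rule forces the value: the integral is nonzero (none).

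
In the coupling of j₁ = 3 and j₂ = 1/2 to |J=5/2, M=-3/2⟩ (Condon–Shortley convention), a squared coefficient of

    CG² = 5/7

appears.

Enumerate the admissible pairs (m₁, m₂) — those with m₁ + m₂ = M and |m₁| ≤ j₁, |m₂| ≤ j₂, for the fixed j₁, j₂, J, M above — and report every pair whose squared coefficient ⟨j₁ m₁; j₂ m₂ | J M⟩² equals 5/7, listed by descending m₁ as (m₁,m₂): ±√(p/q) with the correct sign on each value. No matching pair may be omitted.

(-2,1/2): −√(5/7)

Admissible pairs with m₁+m₂ = M = -3/2: (-2,1/2), (-1,-1/2)
  (m₁,m₂)=(-1,-1/2): CG² = 2/7, CG = +√(2/7)
  (m₁,m₂)=(-2,1/2): CG² = 5/7, CG = −√(5/7)   ← matches the target
Pairs with CG² = 5/7: (-2,1/2): −√(5/7)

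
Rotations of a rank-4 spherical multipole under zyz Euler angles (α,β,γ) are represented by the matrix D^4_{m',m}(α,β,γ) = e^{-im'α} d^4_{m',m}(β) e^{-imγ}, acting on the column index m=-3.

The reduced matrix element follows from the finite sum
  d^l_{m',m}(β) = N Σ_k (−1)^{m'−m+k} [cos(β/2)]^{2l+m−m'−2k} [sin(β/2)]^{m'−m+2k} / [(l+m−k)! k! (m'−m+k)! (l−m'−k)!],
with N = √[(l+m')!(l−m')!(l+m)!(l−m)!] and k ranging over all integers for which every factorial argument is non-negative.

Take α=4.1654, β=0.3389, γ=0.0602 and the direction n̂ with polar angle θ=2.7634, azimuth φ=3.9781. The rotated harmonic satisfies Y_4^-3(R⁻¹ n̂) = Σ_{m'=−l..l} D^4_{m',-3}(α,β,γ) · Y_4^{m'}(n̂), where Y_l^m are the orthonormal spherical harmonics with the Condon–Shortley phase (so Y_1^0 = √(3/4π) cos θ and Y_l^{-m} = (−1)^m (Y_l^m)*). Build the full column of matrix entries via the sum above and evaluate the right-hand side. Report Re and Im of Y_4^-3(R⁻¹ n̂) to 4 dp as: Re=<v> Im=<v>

Re=-0.2335 Im=-0.1264

Need the full column D^4_{m',-3} for m'=−4..4 at α=4.1654, β=0.3389, γ=0.0602.
cos(β/2)=0.985678, sin(β/2)=0.168640
d^4_{-4,-3}: single k=1 term ⇒ +0.431172;  D = -0.182310-0.390733i
d^4_{-3,-3}: k∈[0..1] ⇒ +0.891003 -0.182570 = +0.708433;  D = +0.704118+0.078073i
d^4_{-2,-3}: k∈[0..1] ⇒ -0.570387 +0.050089 = -0.520298;  D = +0.317941-0.411854i
d^4_{-1,-3}: k∈[0..1] ⇒ +0.207015 -0.010100 = +0.196916;  D = -0.070544-0.183846i
d^4_{0,-3}: k∈[0..1] ⇒ -0.052799 +0.001546 = -0.051253;  D = -0.050419-0.009206i
d^4_{1,-3}: k∈[0..1] ⇒ +0.010100 -0.000177 = +0.009922;  D = -0.006599+0.007410i
d^4_{2,-3}: k∈[0..1] ⇒ -0.001466 +0.000014 = -0.001452;  D = +0.000424+0.001389i
d^4_{3,-3}: k∈[0..1] ⇒ +0.000156 -0.000001 = +0.000156;  D = +0.000151+0.000039i
d^4_{4,-3}: single k=0 term ⇒ -0.000011;  D = +0.000008-0.000008i
Y_4^{m'}(θ=2.7634,φ=3.9781) and Σ D·Y over m':
  (-0.1823-0.3907i)·(-0.0081+0.0017i)  (+0.7041+0.0781i)·(-0.0472-0.0346i)  (+0.3179-0.4119i)·(-0.0235-0.2289i)  (-0.0705-0.1838i)·(+0.3313-0.3670i)  (-0.0504-0.0092i)·(+0.3382+0.0000i)  (-0.0066+0.0074i)·(-0.3313-0.3670i)  (+0.0004+0.0014i)·(-0.0235+0.2289i)  (+0.0002+0.0000i)·(+0.0472-0.0346i)  (+0.0000-0.0000i)·(-0.0081-0.0017i)
Y_4^-3(R⁻¹ n̂) = -0.233504-0.126421i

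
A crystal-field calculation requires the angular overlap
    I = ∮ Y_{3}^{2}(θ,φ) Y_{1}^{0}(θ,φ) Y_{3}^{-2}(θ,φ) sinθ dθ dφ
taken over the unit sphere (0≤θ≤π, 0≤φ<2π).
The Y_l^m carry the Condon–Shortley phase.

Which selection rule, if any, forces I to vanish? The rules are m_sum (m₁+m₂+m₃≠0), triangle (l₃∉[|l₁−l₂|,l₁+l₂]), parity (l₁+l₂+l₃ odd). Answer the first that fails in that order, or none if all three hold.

parity

azimuthal sum: 2 + 0 − 2 = 0  ✓
2 ≤ 3 ≤ 4 (triangle on l)  ✓
L = 3 + 1 + 3 = 7 (odd)  ✗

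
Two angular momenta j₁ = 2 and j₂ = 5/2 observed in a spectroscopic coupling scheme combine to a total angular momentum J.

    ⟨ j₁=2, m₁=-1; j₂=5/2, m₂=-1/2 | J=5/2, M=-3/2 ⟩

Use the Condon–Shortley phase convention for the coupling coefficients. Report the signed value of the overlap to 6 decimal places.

−√(6/35) ≈ -0.414039

j₁+j₂−J=2  J+j₁−j₂=2  J−j₁+j₂=3  j₁+j₂+J+1=8
(j₁±m₁, j₂±m₂, J±M) = (1,3,2,3,1,4)
P² = 216/35
sum k=1..2:
  [1] −1/4 = -1/4
  [2] +1/12 = 1/12
S = -1/6
C² = P²·S² = 6/35 ; C = -0.414039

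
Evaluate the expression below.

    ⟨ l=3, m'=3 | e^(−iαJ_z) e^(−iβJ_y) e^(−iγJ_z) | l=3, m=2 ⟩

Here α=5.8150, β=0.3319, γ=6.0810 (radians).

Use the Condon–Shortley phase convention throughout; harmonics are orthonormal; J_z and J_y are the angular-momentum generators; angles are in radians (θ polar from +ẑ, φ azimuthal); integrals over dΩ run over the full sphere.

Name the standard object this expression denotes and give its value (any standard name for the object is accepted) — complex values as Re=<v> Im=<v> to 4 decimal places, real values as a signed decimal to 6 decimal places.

This is a Wigner D-matrix element — the rotation-matrix element ⟨l m'| R(α,β,γ) |l m⟩ in the angular-momentum basis.
D^3_{3,2}(5.8150,0.3319,6.0810) = e^{-i·3·5.8150}·d^3_{3,2}(0.3319)·e^{-i·2·6.0810}. Compute d first:
With c≡cos(β/2)=0.986262 and s≡sin(β/2)=0.165189, N=[720·1·120·1]^{1/2}=293.938769
The bounds max(0,m−m')=0 and min(l+m,l−m')=0 give 1 term
  k=0: (−1)^1·293.9388/(120)·0.9863^5·0.1652^1 = -0.377589
d^3_{3,2}(0.3319) = -0.377589
Phases: e^{-i·(3)·5.8150}=+0.165476+0.986214i, e^{-i·(2)·6.0810}=+0.919350+0.393440i ⇒ D=+0.089068-0.366933i

Wigner D-matrix element, Re=0.0891 Im=-0.3669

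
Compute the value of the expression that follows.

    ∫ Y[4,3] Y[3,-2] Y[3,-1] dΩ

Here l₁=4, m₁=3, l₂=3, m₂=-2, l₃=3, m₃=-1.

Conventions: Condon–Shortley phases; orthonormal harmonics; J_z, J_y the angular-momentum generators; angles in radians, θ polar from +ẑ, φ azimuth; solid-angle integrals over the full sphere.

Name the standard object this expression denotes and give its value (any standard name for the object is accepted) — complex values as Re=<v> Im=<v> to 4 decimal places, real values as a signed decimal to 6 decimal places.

Gaunt coefficient, -0.095955

This is a Gaunt coefficient — the integral of a triple product of spherical harmonics over the sphere.
Rules hold: Σm=0, L=10 even, 1≤3≤7.
N = 9·7·7 = 441
Δ = 4!·4!·2!/11! = 1/34650
Racah Σ t=1..3: t=1:−1/72 t=2:+1/16 t=3:−1/72 = 5/144
⇒ 3j(4 3 3; 0 0 0)² = 2/77, sgn -1
Racah Σ t=0..1: t=0:+1/144 t=1:−1/288 = 1/288
⇒ 3j(4 3 3; 3 -2 -1)² = 1/99, sgn +1
4πI² = N·(3j₀)²·(3jₘ)² = 14/121
I = -1·√(0.115702/4π) = -0.09595473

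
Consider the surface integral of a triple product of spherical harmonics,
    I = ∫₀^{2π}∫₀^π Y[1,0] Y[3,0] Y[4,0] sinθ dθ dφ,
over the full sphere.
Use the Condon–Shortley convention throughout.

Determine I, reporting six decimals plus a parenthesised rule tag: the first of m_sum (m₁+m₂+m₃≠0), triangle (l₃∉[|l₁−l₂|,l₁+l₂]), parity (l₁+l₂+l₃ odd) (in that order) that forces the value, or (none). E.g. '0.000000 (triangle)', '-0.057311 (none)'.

0.246233 (none)

Rules hold: Σm=0, L=8 even, 2≤4≤4.
N = 3·7·9 = 189
Δ = 0!·2!·6!/9! = 1/252
Racah Σ t=0..0: t=0:+1/36 = 1/36
⇒ 3j(1 3 4; 0 0 0)² = 4/63, sgn +1
(m-triple is (0,0,0) — same symbol as above.)
4πI² = N·(3j₀)²·(3jₘ)² = 16/21
I = +1·√(0.761905/4π) = 0.24623252
No selection rule forces the value: the integral is nonzero (none).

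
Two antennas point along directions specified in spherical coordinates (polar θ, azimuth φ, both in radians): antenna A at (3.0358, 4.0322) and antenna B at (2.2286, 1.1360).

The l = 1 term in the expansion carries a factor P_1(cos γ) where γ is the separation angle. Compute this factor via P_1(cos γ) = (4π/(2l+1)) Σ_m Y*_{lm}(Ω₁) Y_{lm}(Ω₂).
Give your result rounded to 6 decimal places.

0.526904

Summing Y*_{l m}(θ₁,φ₁)·Y_{l m}(θ₂,φ₂) over m ∈ [−1, 1]; prefactor 4π/(2·1+1) = 4.188790:
  term(m=-1) = -0.009676+0.002423i   from Y*(Ω₁)=-0.022945-0.028364i, Y(Ω₂)=+0.115164-0.247964i
  term(m=+0) = +0.145140+0.000000i   from Y*(Ω₁)=-0.485871-0.000000i, Y(Ω₂)=-0.298722+0.000000i
  term(m=+1) = -0.009676-0.002423i   from Y*(Ω₁)=+0.022945-0.028364i, Y(Ω₂)=-0.115164-0.247964i
Σ over m = +0.125789+0.000000i; ×(4π/3) → +0.526904+0.000000i. Real part: 0.526904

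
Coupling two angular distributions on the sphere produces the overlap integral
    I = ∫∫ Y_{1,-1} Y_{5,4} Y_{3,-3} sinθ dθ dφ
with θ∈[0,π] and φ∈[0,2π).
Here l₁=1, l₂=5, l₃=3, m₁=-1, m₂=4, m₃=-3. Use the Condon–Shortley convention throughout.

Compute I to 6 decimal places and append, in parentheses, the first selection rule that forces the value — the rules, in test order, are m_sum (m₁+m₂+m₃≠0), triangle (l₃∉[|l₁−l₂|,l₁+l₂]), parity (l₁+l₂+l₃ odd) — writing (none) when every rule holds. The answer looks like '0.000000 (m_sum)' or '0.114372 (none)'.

0.000000 (triangle)

triangle: need 4≤l₃≤6, have 3; I=0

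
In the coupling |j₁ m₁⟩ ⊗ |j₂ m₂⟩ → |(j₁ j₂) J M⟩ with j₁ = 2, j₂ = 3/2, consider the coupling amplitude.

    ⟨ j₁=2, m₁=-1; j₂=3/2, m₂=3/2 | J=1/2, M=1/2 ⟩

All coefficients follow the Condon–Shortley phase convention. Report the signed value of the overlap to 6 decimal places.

−√(1/10) ≈ -0.316228

√[2·3!1!0!/5! · 1!3!3!0!1!0!] = √(18/5)
  +(−1)^3/∏(3,0,0,0,1,0)! = -1/6  (running -1/6)
⟨..|..⟩ = √(18/5)·(-1/6) = -0.316228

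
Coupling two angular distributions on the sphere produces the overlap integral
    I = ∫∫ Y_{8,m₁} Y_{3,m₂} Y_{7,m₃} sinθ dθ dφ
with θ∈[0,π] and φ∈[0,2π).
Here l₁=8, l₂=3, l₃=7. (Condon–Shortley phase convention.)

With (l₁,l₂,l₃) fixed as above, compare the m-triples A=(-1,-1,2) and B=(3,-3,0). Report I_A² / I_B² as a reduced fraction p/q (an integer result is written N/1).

529/7425

Same 8,3,7: normalisation and zero-m 3j drop out of the ratio.
A: Δ: 4! 12! 2! / 19! → 1/5290740; sum: t=0:+1/104509440 t=1:−1/5806080 t=2:+1/4838400 = 23/522547200; 3j²(8 3 7; -1 -1 2) = Δ·Π!·Σ² = 529/377910  (sign -1)
B: Δ: 4! 12! 2! / 19! → 1/5290740; sum: t=0:+1/29030400 = 1/29030400; 3j²(8 3 7; 3 -3 0) = Δ·Π!·Σ² = 165/8398  (sign -1)
I_A²/I_B² = (529/377910)/(165/8398) = 529/7425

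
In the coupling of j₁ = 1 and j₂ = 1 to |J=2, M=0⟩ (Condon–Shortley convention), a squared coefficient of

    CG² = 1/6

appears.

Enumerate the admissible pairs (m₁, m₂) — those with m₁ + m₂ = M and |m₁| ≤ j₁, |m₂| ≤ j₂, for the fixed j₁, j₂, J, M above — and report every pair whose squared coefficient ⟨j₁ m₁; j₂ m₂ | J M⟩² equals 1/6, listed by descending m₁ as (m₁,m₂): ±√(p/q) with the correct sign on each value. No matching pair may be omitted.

(1,-1): +√(1/6); (-1,1): +√(1/6)

Admissible pairs with m₁+m₂ = M = 0: (-1,1), (0,0), (1,-1)
  (m₁,m₂)=(1,-1): CG² = 1/6, CG = +√(1/6)   ← matches the target
  (m₁,m₂)=(0,0): CG² = 2/3, CG = +√(2/3)
  (m₁,m₂)=(-1,1): CG² = 1/6, CG = +√(1/6)   ← matches the target
Pairs with CG² = 1/6: (1,-1): +√(1/6); (-1,1): +√(1/6)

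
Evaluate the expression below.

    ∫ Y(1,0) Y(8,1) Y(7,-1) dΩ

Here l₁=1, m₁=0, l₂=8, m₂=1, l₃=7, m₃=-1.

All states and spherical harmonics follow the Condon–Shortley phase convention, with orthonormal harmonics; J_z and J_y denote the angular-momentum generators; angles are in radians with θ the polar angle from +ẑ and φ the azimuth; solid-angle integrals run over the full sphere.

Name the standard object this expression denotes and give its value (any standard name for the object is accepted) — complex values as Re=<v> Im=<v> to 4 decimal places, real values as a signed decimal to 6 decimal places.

This is a Gaunt coefficient — the integral of a triple product of spherical harmonics over the sphere.
m-sum 0 ✓  L=16 even ✓  7≤7≤9 ✓
Π(2lᵢ+1) = 3×17×15 = 765
triangle coeff Δ(1,8,7) = 1/2040
Σ_t [1,1]: t=1:−1/25401600 = -1/25401600
(3j)²=8/255 [(1 8 7; 0 0 0)], sign=+1
Σ_t [1,1]: t=1:−1/29030400 = -1/29030400
(3j)²=21/680 [(1 8 7; 0 1 -1)], sign=-1
⇒ 4πI² = 63/85
I = (-1)√(63/85/(4π)) = -0.24285994

Gaunt coefficient, -0.242860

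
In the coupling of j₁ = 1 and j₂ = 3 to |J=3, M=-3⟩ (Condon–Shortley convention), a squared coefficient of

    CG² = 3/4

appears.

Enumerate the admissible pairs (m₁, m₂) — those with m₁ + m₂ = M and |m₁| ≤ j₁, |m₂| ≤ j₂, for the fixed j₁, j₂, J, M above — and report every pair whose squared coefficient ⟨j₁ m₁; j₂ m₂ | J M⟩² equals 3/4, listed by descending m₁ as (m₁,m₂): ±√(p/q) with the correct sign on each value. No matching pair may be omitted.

(0,-3): +√(3/4)

Admissible pairs with m₁+m₂ = M = -3: (-1,-2), (0,-3)
  (m₁,m₂)=(0,-3): CG² = 3/4, CG = +√(3/4)   ← matches the target
  (m₁,m₂)=(-1,-2): CG² = 1/4, CG = −√(1/4)
Pairs with CG² = 3/4: (0,-3): +√(3/4)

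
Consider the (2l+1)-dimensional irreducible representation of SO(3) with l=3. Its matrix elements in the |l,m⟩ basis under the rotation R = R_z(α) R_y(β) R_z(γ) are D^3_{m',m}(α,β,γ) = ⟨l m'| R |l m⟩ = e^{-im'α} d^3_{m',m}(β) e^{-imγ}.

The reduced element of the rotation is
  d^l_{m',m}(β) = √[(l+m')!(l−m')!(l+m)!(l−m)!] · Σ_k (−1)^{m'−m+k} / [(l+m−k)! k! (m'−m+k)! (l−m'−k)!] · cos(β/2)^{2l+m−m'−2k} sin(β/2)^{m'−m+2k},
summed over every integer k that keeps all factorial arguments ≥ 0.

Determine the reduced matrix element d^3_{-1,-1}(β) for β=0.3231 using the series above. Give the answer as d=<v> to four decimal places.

d^3_{-1,-1}(β=0.3231) via the finite sum:
c=cos(0.323100/2)=0.986979, s=sin(0.323100/2)=0.160848; N=√[2·24·2·24]=48.000000
The bounds max(0,m−m')=0 and min(l+m,l−m')=2 give 3 terms
  k=0: (−1)^0·48.0000/(48)·0.9870^6·0.1608^0 = +0.924374
  k=1: (−1)^1·48.0000/(6)·0.9870^4·0.1608^2 = -0.196406
  k=2: (−1)^2·48.0000/(8)·0.9870^2·0.1608^4 = +0.003912
d^3_{-1,-1}(0.3231) = +0.924374 -0.196406 +0.003912 = +0.731881

d=0.7319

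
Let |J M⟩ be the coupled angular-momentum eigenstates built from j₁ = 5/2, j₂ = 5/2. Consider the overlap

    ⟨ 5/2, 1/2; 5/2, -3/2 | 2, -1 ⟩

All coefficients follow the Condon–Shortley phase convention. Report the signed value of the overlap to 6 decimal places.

triangle: 3!·2!·2!/8! = 24/40320
(j±m)!: 3!·2!·1!·4!·1!·3! = 1728
prefactor² = (2J+1)·Δ·N² = 36/7
  k=0: +1/(0!·3!·2!·1!·0!·1!) = 1/12
  k=1: −1/(1!·2!·1!·0!·1!·2!) = -1/4
Σ = -1/6  ⇒  CG² = 36/7·(-1/6)² = 1/7
CG = −√(1/7) = -0.377964

−√(1/7) ≈ -0.377964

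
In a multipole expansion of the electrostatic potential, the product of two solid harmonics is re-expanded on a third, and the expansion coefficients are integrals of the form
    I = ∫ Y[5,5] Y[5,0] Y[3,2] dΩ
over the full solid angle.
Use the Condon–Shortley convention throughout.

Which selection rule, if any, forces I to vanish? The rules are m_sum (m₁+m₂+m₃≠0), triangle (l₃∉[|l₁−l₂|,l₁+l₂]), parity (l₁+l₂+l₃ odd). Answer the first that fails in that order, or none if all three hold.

m₁+m₂+m₃ = 5 + 0 + 2 = 7  ✗
triangle: |5−5|=0 ≤ l₃=3 ≤ 5+5=10
parity: l₁+l₂+l₃ = 13 is odd

m_sum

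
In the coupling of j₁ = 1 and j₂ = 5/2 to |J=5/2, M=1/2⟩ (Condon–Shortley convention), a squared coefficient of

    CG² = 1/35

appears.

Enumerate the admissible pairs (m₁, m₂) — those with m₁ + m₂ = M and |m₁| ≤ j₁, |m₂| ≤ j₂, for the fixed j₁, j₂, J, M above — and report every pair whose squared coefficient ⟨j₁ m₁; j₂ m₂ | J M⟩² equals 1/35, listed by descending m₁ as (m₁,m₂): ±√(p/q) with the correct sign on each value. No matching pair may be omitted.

(0,1/2): −√(1/35)

Admissible pairs with m₁+m₂ = M = 1/2: (-1,3/2), (0,1/2), (1,-1/2)
  (m₁,m₂)=(1,-1/2): CG² = 18/35, CG = +√(18/35)
  (m₁,m₂)=(0,1/2): CG² = 1/35, CG = −√(1/35)   ← matches the target
  (m₁,m₂)=(-1,3/2): CG² = 16/35, CG = −√(16/35)
Pairs with CG² = 1/35: (0,1/2): −√(1/35)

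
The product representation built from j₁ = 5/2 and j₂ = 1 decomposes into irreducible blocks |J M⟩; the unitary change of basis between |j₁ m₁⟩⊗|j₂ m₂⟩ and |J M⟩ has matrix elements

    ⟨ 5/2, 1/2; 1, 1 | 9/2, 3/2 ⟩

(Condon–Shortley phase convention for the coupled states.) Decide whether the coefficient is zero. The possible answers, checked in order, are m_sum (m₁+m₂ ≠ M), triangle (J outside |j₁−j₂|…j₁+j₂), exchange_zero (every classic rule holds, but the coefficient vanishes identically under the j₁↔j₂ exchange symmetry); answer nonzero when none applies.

triangle

m-sum: m₁+m₂ = 1/2+1 = 3/2, M = 3/2  ✓
triangle: need |j₁−j₂| ≤ J ≤ j₁+j₂, i.e. J ∈ [3/2, 7/2]; J = 9/2 is outside ✗ ⇒ coefficient is 0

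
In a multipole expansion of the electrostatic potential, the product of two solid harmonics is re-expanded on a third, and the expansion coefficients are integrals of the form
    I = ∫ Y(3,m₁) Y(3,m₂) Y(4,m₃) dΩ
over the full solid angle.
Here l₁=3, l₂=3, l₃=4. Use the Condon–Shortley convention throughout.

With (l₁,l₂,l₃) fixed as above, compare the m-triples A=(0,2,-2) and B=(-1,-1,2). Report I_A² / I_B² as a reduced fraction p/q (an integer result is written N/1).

3/40

Same 3,3,4: normalisation and zero-m 3j drop out of the ratio.
A: Δ: 2! 4! 4! / 11! → 1/34650; sum: t=1:−1/96 t=2:+1/72 = 1/288; 3j²(3 3 4; 0 2 -2) = Δ·Π!·Σ² = 1/462  (sign +1)
B: Δ: 2! 4! 4! / 11! → 1/34650; sum: t=0:+1/192 t=1:−1/36 t=2:+1/192 = -5/288; 3j²(3 3 4; -1 -1 2) = Δ·Π!·Σ² = 20/693  (sign -1)
I_A²/I_B² = (1/462)/(20/693) = 3/40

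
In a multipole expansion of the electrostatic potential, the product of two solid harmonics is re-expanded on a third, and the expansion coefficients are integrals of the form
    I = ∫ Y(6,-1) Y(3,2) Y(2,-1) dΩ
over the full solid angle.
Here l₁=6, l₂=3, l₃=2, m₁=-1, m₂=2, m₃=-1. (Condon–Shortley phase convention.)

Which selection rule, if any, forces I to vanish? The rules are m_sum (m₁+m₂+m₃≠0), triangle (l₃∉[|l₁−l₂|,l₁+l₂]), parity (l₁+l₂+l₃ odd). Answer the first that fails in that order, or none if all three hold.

Σmᵢ = 0  ✓
l₃∈[|l₁−l₂|,l₁+l₂]=[3,9] required, l₃=2 fails  ✗
Σlᵢ = 11 ⇒ odd

triangle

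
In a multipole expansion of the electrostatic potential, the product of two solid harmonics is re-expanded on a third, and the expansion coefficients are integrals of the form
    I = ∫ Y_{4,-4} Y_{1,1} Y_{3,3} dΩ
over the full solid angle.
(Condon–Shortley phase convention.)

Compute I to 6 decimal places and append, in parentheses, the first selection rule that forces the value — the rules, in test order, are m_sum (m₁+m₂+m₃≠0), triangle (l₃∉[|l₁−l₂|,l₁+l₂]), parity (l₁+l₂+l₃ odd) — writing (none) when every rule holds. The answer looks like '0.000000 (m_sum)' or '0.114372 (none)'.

m-sum 0 ✓  L=8 even ✓  3≤3≤5 ✓
Π(2lᵢ+1) = 9×3×7 = 189
triangle coeff Δ(4,1,3) = 1/252
Σ_t [1,1]: t=1:−1/36 = -1/36
(3j)²=4/63 [(4 1 3; 0 0 0)], sign=+1
Σ_t [2,2]: t=2:+1/1440 = 1/1440
(3j)²=1/9 [(4 1 3; -4 1 3)], sign=+1
⇒ 4πI² = 4/3
I = (+1)√(4/3/(4π)) = 0.32573501
No selection rule forces the value: the integral is nonzero (none).

0.325735 (none)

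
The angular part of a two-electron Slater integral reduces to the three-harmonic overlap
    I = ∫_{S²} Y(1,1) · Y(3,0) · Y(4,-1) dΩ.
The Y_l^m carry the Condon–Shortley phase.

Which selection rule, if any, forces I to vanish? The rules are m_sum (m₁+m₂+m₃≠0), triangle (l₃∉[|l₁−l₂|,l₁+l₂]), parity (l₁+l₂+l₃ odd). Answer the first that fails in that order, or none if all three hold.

none

Σmᵢ = 0  ✓
l₃∈[|l₁−l₂|,l₁+l₂]=[2,4], have l₃=4  ✓
Σlᵢ = 8 ⇒ even  ✓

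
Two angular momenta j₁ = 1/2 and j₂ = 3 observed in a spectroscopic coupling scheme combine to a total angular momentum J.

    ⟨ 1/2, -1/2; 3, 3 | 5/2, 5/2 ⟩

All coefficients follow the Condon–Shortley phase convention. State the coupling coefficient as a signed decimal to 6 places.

j₁+j₂−J=1  J+j₁−j₂=0  J−j₁+j₂=5  j₁+j₂+J+1=7
(j₁±m₁, j₂±m₂, J±M) = (0,1,6,0,5,0)
P² = 86400/7
sum k=1..1:
  [1] −1/120 = -1/120
S = -1/120
C² = P²·S² = 6/7 ; C = -0.925820

-0.925820  (= −√(6/7))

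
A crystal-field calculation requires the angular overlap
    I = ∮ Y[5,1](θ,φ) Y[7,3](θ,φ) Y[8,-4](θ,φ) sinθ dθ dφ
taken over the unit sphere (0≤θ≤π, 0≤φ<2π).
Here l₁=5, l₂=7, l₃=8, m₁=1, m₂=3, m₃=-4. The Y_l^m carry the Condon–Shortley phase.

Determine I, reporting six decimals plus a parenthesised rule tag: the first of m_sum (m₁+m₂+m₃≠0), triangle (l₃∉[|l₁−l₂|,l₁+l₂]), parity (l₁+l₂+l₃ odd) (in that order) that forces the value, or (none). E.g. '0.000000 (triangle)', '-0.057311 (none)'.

Rules hold: Σm=0, L=20 even, 2≤8≤12.
N = 11·15·17 = 2805
Δ = 4!·6!·10!/21! = 1/814773960
Racah Σ t=0..4: t=0:+1/87091200 t=1:−1/4976640 t=2:+1/2073600 t=3:−1/4976640 t=4:+1/87091200 = 1/9676800
⇒ 3j(5 7 8; 0 0 0)² = 360/46189, sgn +1
Racah Σ t=0..4: t=0:+1/4180377600 t=1:−1/78382080 t=2:+1/15482880 t=3:−1/21772800 t=4:+1/298598400 = 17/1791590400
⇒ 3j(5 7 8; 1 3 -4)² = 17/8892, sgn +1
4πI² = N·(3j₀)²·(3jₘ)² = 2550/61009
I = +1·√(0.0417971/4π) = 0.05767242
No selection rule forces the value: the integral is nonzero (none).

0.057672 (none)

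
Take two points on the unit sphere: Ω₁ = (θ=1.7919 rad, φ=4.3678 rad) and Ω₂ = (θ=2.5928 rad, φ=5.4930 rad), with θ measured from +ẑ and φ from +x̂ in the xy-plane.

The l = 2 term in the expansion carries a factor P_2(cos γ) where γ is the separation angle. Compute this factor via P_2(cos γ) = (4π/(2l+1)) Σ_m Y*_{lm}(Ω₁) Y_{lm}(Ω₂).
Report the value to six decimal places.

-0.252184

Summing Y*_{l m}(θ₁,φ₁)·Y_{l m}(θ₂,φ₂) over m ∈ [−2, 2]; prefactor 4π/(2·2+1) = 2.513274:
  m=-2: Y*=-0.283777+0.233819i  Y=-0.001006+0.105111i  product -0.024291-0.030063i
  m=-1: Y*=+0.055840+0.155583i  Y=-0.241955-0.244283i  product +0.024496-0.051285i
  m=+0: Y*=-0.269885-0.000000i  Y=+0.373304+0.000000i  product -0.100749-0.000000i
  m=+1: Y*=-0.055840+0.155583i  Y=+0.241955-0.244283i  product +0.024496+0.051285i
  m=+2: Y*=-0.283777-0.233819i  Y=-0.001006-0.105111i  product -0.024291+0.030063i
Accumulated sum -0.100341+0.000000i; after 4π/(2l+1) scaling, -0.252184+0.000000i ⇒ P_2 = -0.252184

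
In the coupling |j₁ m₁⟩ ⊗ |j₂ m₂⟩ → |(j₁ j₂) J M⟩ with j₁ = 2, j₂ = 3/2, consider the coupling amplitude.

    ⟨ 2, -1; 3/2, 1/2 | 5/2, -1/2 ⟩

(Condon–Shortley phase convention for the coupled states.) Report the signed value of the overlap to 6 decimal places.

√[6·1!3!2!/7! · 1!3!2!1!2!3!] = √(72/35)
  +(−1)^0/∏(0,1,3,2,0,0)! = 1/12  (running 1/12)
  +(−1)^1/∏(1,0,2,1,1,1)! = -1/2  (running -5/12)
⟨..|..⟩ = √(72/35)·(-5/12) = -0.597614

−√(5/14) ≈ -0.597614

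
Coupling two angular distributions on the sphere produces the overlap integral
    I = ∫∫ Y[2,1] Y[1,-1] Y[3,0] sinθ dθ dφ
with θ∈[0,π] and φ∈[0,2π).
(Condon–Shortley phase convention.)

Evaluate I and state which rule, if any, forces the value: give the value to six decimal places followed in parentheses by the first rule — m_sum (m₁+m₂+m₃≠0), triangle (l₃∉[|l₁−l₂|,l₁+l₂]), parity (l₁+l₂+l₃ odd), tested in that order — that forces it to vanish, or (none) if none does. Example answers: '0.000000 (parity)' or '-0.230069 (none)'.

Rules hold: Σm=0, L=6 even, 1≤3≤3.
N = 5·3·7 = 105
Δ = 0!·4!·2!/7! = 1/105
Racah Σ t=0..0: t=0:+1/4 = 1/4
⇒ 3j(2 1 3; 0 0 0)² = 3/35, sgn -1
Racah Σ t=0..0: t=0:+1/12 = 1/12
⇒ 3j(2 1 3; 1 -1 0)² = 1/35, sgn -1
4πI² = N·(3j₀)²·(3jₘ)² = 9/35
I = +1·√(0.257143/4π) = 0.14304817
No selection rule forces the value: the integral is nonzero (none).

0.143048 (none)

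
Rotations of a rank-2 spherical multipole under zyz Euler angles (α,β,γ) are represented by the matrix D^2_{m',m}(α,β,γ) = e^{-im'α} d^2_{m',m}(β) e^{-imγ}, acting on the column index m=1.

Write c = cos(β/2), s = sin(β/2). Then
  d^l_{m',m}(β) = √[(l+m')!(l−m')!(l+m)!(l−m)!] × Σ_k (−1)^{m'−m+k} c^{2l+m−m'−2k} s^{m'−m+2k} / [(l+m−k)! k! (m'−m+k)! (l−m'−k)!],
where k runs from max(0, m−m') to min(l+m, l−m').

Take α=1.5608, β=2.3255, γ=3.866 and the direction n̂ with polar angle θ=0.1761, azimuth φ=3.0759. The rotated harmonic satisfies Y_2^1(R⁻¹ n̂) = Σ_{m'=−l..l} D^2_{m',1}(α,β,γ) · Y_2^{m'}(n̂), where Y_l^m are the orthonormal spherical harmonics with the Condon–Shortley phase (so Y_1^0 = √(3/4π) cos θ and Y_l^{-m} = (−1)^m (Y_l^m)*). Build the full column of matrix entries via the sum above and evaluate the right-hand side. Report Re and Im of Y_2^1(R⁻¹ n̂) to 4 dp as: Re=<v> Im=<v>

Need the full column D^2_{m',1} for m'=−2..2 at α=1.5608, β=2.3255, γ=3.8660.
cos(β/2)=0.396817, sin(β/2)=0.917898
d^2_{-2,1}: single k=3 term ⇒ +0.613766;  D = +0.451422-0.415846i
d^2_{-1,1}: k∈[2..3] ⇒ +0.398006 -0.709868 = -0.311861;  D = +0.208992+0.231473i
d^2_{0,1}: k∈[1..2] ⇒ +0.140488 -0.751707 = -0.611219;  D = +0.457737-0.405050i
d^2_{1,1}: k∈[0..1] ⇒ +0.024795 -0.398006 = -0.373212;  D = -0.244518-0.281954i
d^2_{2,1}: single k=0 term ⇒ -0.114708;  D = -0.087407+0.074284i
Y_2^{m'}(θ=0.1761,φ=3.0759) and Σ D·Y over m':
  (+0.4514-0.4158i)·(+0.0118+0.0016i)  (+0.2090+0.2315i)·(-0.1330-0.0087i)  (+0.4577-0.4050i)·(+0.6017+0.0000i)  (-0.2445-0.2820i)·(+0.1330-0.0087i)  (-0.0874+0.0743i)·(+0.0118-0.0016i)
Y_2^1(R⁻¹ n̂) = +0.219738-0.314870i

Re=0.2197 Im=-0.3149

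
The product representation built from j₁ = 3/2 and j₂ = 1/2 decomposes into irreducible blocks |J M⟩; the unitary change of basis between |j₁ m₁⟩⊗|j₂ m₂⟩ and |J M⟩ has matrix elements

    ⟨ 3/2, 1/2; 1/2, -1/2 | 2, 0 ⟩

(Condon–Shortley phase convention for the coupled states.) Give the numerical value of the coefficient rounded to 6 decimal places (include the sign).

j₁+j₂−J=0  J+j₁−j₂=3  J−j₁+j₂=1  j₁+j₂+J+1=5
(j₁±m₁, j₂±m₂, J±M) = (2,1,0,1,2,2)
P² = 2
sum k=0..0:
  [0] +1/2 = 1/2
S = 1/2
C² = P²·S² = 1/2 ; C = +0.707107

+√(1/2) = +0.707107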